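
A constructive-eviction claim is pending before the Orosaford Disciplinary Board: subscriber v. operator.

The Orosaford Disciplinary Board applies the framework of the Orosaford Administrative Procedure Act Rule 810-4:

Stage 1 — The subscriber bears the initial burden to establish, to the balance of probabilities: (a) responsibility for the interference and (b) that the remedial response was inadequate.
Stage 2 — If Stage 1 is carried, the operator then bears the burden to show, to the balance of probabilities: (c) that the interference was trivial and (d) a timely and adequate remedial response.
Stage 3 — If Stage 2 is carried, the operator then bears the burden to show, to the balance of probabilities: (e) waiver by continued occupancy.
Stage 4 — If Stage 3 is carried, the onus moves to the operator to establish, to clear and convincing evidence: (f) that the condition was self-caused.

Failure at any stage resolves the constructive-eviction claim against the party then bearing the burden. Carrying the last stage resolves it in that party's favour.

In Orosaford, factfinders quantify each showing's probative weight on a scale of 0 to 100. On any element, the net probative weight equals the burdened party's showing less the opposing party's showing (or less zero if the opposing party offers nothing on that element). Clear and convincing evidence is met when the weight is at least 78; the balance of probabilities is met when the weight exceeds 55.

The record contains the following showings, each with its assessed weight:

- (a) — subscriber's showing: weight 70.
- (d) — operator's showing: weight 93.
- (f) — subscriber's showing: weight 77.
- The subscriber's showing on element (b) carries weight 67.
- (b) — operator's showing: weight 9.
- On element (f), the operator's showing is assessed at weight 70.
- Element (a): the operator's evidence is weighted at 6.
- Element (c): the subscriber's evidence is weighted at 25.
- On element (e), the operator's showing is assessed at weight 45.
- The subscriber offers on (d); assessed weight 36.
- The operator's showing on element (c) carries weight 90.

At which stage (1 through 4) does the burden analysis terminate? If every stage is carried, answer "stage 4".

At Stage 1 the subscriber must meet the balance of probabilities (weight exceeds 55): on (a) the weight is 70 less the opposing 6 gives net 64, which does exceed 55, so (a) meets the standard; on (b) the weight is 67 less the opposing 9 gives net 58, > 55, so (b) meets the standard.
  All elements met. The burden passes to the operator.
At Stage 2 the operator must meet the balance of probabilities (weight exceeds 55): on (c) the weight is 90 less the opposing 25 gives net 65, which does exceed 55, so (c) meets the standard; on (d) the weight is 93 less the opposing 36 gives net 57, which does exceed 55, so (d) meets the standard.
  Stage 2 is satisfied; the operator continues to bear the burden.
At Stage 3 the operator must meet the balance of probabilities (weight exceeds 55): on (e) the weight is 45, which does not exceed 55, so (e) does not meet the standard.
  Not every element is met, so the operator fails to carry Stage 3.
The analysis ends at Stage 3; the subscriber prevails.

stage 3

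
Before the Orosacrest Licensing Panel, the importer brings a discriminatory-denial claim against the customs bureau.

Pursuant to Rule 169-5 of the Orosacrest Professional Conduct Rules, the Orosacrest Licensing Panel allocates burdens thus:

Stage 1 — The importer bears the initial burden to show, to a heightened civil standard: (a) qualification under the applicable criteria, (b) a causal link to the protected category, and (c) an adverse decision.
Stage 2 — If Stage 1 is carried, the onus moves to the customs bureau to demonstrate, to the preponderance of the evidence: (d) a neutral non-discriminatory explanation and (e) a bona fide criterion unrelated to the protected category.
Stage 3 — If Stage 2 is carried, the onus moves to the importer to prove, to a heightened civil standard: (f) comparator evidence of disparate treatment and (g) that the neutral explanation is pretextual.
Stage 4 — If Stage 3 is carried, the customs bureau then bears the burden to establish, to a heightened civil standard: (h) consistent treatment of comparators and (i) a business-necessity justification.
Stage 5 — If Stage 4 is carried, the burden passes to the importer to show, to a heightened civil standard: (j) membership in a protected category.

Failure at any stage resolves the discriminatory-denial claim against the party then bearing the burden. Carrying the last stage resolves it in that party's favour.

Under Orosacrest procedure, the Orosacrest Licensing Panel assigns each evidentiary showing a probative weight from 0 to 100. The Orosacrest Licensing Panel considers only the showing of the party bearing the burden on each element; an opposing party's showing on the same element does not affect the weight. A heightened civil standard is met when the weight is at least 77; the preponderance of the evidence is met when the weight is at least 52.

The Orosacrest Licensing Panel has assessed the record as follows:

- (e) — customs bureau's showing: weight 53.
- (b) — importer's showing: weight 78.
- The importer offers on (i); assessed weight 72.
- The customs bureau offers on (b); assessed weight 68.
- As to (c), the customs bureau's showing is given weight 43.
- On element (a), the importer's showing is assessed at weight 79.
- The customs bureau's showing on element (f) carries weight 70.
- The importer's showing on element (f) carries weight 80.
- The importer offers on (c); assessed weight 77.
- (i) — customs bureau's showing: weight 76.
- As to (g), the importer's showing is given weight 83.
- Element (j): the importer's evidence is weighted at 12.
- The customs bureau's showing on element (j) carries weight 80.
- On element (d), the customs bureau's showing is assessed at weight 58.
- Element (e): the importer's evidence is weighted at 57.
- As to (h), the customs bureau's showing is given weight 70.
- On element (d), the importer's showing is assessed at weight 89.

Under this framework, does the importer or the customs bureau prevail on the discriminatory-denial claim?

importer

Stage 1 (importer, a heightened civil standard, weight is at least 77): (a) 79 ≥ 77 — meets; (b) 78 (customs bureau's 68 disregarded) ≥ 77 — meets; (c) 77 (customs bureau's 43 disregarded) ≥ 77 — meets.
  All elements met. The burden passes to the customs bureau.
Stage 2 (customs bureau, the preponderance of the evidence, weight is at least 52): (d) 58 (importer's 89 disregarded) ≥ 52 — meets; (e) 53 (importer's 57 disregarded) ≥ 52 — meets.
  The customs bureau carries Stage 2; the importer now bears the burden.
Stage 3 (importer, a heightened civil standard, weight is at least 77): (f) 80 (customs bureau's 70 disregarded) ≥ 77 — meets; (g) 83 ≥ 77 — meets.
  All elements met. The burden passes to the customs bureau.
Stage 4 (customs bureau, a heightened civil standard, weight is at least 77): (h) 70 < 77 — fails; (i) 76 (importer's 72 disregarded) < 77 — fails.
  Stage 4 not carried; the customs bureau fails its burden.
So the importer prevails.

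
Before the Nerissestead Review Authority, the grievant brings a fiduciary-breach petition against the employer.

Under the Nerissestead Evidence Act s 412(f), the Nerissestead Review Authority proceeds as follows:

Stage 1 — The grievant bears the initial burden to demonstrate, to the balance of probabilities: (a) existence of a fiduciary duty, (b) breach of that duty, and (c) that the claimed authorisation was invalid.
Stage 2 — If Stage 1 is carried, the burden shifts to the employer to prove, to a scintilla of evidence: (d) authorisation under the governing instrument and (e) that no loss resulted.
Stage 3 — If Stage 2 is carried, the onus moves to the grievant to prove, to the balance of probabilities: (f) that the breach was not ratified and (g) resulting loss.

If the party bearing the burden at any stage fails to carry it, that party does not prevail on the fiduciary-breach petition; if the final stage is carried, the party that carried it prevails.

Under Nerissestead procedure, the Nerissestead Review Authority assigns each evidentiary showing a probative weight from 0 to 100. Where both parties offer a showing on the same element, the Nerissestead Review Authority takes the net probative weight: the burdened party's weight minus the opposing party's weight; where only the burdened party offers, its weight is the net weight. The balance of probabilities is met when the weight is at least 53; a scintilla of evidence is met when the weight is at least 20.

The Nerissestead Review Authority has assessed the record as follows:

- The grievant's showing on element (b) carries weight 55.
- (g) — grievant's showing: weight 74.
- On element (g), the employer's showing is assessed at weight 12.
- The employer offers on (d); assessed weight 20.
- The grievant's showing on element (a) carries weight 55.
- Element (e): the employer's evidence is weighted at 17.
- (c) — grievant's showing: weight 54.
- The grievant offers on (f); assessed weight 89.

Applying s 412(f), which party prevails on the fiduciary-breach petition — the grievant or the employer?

Stage 1 — burden on grievant; standard: the balance of probabilities (weight is at least 53).
    (a): 55 ≥ 53 [met]
    (b): 55 ≥ 53 [met]
    (c): 54 ≥ 53 [met]
  Stage 1 is satisfied; the onus moves to the employer.
Stage 2 — burden on employer; standard: a scintilla of evidence (weight is at least 20).
    (d): 20 ≥ 20 [met]
    (e): 17 < 20 [not met]
  The employer does not carry Stage 2.
The analysis ends at Stage 2; the grievant prevails.

grievant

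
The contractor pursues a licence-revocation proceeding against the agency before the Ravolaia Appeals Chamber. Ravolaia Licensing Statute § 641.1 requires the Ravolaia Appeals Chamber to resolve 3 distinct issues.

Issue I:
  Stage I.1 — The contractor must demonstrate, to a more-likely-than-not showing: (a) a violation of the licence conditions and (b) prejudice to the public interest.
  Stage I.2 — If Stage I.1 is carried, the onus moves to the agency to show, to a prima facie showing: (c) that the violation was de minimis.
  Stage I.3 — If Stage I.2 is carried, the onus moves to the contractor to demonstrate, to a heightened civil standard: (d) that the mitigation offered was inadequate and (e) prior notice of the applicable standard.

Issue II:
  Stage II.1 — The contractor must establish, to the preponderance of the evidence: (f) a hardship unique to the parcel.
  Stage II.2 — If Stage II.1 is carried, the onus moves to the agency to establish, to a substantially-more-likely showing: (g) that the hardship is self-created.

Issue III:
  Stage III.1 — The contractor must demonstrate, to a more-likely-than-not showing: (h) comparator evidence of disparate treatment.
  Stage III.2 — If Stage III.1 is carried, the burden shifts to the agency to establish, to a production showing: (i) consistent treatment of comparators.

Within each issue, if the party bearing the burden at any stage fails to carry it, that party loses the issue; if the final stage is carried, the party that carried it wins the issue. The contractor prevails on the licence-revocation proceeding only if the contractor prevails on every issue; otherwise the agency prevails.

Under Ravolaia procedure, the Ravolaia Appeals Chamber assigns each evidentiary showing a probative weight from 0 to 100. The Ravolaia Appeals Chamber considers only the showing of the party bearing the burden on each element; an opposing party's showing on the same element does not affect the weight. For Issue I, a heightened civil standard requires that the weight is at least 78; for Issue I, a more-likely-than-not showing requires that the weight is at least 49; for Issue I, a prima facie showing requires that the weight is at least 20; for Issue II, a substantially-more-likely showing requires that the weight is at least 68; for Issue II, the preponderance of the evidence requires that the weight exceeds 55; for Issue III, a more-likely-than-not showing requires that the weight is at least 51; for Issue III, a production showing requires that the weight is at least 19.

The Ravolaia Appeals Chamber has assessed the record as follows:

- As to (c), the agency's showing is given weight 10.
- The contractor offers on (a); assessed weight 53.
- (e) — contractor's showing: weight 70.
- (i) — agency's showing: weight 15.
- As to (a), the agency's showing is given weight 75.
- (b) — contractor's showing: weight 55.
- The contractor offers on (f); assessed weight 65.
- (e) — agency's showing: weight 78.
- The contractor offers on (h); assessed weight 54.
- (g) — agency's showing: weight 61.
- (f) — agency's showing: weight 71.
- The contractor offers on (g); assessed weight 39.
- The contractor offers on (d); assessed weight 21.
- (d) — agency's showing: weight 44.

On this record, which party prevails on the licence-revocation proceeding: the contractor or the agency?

contractor

— Issue I —
Stage I.1 — burden on contractor; standard: a more-likely-than-not showing (weight is at least 49).
    (a): 53 (agency's 75 disregarded) ≥ 49 [met]
    (b): 55 ≥ 49 [met]
  All elements met. The burden passes to the agency.
Stage I.2 — burden on agency; standard: a prima facie showing (weight is at least 20).
    (c): 10 < 20 [not met]
  Stage I.2 not carried; the agency fails its burden.
The contractor prevails on this issue.
— Issue II —
At Stage II.1 the contractor must meet the preponderance of the evidence (weight exceeds 55): on (f) the weight is 65 (the agency's 71 is given no effect), > 55, so (f) meets the standard.
  The contractor carries Stage II.1; the agency now bears the burden.
At Stage II.2 the agency must meet a substantially-more-likely showing (weight is at least 68): on (g) the weight is 61 (the contractor's 39 is given no effect), which does not reach 68, so (g) does not meet the standard.
  Not every element is met, so the agency fails to carry Stage II.2.
The analysis ends at Stage II.2; the contractor prevails on this issue.
— Issue III —
At Stage III.1 the contractor must meet a more-likely-than-not showing (weight is at least 51): on (h) the weight is 54, ≥ 51, so (h) meets the standard.
  Stage III.1 is satisfied; the onus moves to the agency.
At Stage III.2 the agency must meet a production showing (weight is at least 19): on (i) the weight is 15, < 19, so (i) does not meet the standard.
  The agency does not carry Stage III.2.
The contractor prevails on this issue.
Per-issue: Issue I → contractor; Issue II → contractor; Issue III → contractor. The contractor must prevail on every issue; overall, the contractor prevails.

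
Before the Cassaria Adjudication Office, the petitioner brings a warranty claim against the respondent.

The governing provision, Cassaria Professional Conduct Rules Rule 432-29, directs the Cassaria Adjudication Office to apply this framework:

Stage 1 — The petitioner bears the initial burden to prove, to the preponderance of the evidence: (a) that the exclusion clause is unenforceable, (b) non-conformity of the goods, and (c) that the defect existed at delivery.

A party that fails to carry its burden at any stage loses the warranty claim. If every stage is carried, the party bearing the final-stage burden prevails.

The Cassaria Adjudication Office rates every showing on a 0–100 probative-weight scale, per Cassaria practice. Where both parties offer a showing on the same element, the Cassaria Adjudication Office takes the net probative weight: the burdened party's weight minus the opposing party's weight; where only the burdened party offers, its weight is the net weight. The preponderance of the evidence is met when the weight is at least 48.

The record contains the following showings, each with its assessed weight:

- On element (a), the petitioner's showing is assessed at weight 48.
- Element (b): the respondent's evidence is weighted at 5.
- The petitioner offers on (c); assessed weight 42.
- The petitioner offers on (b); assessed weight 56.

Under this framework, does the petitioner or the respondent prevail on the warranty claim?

respondent

Stage 1 — burden on petitioner; standard: the preponderance of the evidence (weight is at least 48).
    (a): 48 ≥ 48 [met]
    (b): 56 − 5 = 51 ≥ 48 [met]
    (c): 42 < 48 [not met]
  Not every element is met, so the petitioner fails to carry Stage 1.
So the respondent prevails.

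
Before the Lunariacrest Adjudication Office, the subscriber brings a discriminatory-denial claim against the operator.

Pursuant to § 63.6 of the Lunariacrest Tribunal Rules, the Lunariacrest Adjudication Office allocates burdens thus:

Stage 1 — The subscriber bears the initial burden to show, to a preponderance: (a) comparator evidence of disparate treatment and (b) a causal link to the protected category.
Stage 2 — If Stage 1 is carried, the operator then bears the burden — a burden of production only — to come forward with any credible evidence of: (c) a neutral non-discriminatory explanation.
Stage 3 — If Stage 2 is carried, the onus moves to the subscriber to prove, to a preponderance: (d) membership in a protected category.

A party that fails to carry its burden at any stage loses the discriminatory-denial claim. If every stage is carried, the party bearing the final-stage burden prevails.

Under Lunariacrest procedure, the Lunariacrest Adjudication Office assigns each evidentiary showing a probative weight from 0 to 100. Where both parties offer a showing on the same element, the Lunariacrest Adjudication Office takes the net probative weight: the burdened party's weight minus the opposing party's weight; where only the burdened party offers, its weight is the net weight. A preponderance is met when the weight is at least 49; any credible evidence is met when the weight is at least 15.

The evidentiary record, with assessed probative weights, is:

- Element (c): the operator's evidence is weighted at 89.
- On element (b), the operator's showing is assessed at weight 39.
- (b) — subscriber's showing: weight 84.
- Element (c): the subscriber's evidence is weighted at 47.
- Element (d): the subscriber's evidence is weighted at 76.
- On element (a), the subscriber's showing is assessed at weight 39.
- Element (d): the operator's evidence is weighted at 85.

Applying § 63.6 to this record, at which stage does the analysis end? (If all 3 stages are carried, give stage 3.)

stage 1

Stage 1 — burden on subscriber; standard: a preponderance (weight is at least 49).
    (a): 39 < 49 [not met]
    (b): 84 − 39 = 45 < 49 [not met]
  The subscriber does not carry Stage 1.
The operator prevails.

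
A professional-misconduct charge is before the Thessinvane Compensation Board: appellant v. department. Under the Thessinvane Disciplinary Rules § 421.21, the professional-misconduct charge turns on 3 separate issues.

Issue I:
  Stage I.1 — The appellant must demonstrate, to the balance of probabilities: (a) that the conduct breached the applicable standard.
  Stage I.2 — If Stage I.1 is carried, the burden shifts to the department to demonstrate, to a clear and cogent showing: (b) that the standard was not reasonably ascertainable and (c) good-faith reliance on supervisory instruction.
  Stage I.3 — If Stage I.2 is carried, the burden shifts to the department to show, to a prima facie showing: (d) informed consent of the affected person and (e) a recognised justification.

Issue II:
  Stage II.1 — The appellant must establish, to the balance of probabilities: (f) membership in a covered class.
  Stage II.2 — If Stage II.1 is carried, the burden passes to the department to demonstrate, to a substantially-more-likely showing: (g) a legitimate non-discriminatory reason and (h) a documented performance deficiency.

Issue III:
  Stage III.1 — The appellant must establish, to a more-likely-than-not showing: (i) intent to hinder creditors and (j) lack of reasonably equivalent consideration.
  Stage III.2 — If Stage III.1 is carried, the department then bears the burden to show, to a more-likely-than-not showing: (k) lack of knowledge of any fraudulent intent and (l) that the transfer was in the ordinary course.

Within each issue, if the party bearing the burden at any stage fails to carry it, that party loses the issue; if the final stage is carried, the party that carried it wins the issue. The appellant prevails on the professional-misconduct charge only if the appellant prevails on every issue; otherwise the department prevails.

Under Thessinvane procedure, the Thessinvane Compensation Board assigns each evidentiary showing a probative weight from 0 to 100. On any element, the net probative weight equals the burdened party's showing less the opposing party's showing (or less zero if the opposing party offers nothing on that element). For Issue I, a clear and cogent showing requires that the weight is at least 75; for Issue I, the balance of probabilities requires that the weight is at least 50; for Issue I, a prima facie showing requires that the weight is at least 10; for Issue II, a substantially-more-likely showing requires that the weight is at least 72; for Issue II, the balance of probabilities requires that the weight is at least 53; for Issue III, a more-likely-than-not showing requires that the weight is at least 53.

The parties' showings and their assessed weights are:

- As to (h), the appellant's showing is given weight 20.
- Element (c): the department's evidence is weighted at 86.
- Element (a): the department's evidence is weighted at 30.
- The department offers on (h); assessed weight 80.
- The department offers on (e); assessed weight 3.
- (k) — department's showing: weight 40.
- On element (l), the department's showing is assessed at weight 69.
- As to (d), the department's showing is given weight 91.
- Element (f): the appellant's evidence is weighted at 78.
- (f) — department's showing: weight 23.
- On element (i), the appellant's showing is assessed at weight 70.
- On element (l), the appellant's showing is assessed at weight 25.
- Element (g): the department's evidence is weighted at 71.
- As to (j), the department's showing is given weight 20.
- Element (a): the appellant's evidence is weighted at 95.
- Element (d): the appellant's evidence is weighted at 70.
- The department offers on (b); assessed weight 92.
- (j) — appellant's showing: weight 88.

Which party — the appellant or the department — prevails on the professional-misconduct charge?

appellant

— Issue I —
At Stage I.1 the appellant must meet the balance of probabilities (weight is at least 50): on (a) the weight is 95 less the opposing 30 gives net 65, which does reach 50, so (a) meets the standard.
  All elements met. The burden passes to the department.
At Stage I.2 the department must meet a clear and cogent showing (weight is at least 75): on (b) the weight is 92, which does reach 75, so (b) meets the standard; on (c) the weight is 86, ≥ 75, so (c) meets the standard.
  All elements met. The department retains the burden for Stage I.3.
At Stage I.3 the department must meet a prima facie showing (weight is at least 10): on (d) the weight is 91 less the opposing 70 gives net 21, ≥ 10, so (d) meets the standard; on (e) the weight is 3, < 10, so (e) does not meet the standard.
  Stage I.3 not carried; the department fails its burden.
So the appellant prevails on this issue.
— Issue II —
Stage II.1 (appellant, the balance of probabilities, weight is at least 53): (f) net 78−23=55 ≥ 53 — meets.
  Stage II.1 carried; the burden shifts to the department.
Stage II.2 (department, a substantially-more-likely showing, weight is at least 72): (g) 71 < 72 — fails; (h) net 80−20=60 < 72 — fails.
  The department does not carry Stage II.2.
The analysis ends at Stage II.2; the appellant prevails on this issue.
— Issue III —
Stage III.1 — burden on appellant; standard: a more-likely-than-not showing (weight is at least 53).
    (i): 70 ≥ 53 [met]
    (j): 88 − 20 = 68 ≥ 53 [met]
  All elements met. The burden passes to the department.
Stage III.2 — burden on department; standard: a more-likely-than-not showing (weight is at least 53).
    (k): 40 < 53 [not met]
    (l): 69 − 25 = 44 < 53 [not met]
  Stage III.2 not carried; the department fails its burden.
So the appellant prevails on this issue.
Per-issue: Issue I → appellant; Issue II → appellant; Issue III → appellant. The appellant must prevail on every issue; overall, the appellant prevails.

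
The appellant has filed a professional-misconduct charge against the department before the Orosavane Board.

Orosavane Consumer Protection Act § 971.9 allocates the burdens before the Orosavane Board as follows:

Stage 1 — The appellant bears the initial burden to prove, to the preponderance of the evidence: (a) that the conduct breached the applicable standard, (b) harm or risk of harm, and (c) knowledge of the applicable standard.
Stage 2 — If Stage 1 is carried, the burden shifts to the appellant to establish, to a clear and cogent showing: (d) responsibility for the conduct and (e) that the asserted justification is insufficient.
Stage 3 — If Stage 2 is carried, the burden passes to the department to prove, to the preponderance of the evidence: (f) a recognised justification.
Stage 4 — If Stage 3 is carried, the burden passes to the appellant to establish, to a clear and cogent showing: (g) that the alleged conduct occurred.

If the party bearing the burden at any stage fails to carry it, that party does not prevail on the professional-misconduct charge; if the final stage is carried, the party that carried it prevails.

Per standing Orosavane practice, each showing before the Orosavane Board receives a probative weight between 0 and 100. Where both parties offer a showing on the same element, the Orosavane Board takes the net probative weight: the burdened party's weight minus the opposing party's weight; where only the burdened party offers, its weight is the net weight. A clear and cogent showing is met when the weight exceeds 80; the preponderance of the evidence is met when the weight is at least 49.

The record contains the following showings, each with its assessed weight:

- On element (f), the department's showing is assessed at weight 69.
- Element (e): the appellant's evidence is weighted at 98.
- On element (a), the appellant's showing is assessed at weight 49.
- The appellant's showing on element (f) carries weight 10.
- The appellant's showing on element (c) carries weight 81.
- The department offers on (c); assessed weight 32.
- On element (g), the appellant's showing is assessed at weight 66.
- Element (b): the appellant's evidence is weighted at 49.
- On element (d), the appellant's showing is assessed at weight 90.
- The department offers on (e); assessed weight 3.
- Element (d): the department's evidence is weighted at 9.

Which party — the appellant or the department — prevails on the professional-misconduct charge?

At Stage 1 the appellant must meet the preponderance of the evidence (weight is at least 49): on (a) the weight is 49, which does reach 49, so (a) meets the standard; on (b) the weight is 49, ≥ 49, so (b) meets the standard; on (c) the weight is 81 less the opposing 32 gives net 49, ≥ 49, so (c) meets the standard.
  Stage 1 is satisfied; the appellant continues to bear the burden.
At Stage 2 the appellant must meet a clear and cogent showing (weight exceeds 80): on (d) the weight is 90 less the opposing 9 gives net 81, > 80, so (d) meets the standard; on (e) the weight is 98 less the opposing 3 gives net 95, > 80, so (e) meets the standard.
  All elements met. The burden passes to the department.
At Stage 3 the department must meet the preponderance of the evidence (weight is at least 49): on (f) the weight is 69 less the opposing 10 gives net 59, ≥ 49, so (f) meets the standard.
  Stage 3 is satisfied; the onus moves to the appellant.
At Stage 4 the appellant must meet a clear and cogent showing (weight exceeds 80): on (g) the weight is 66, which does not exceed 80, so (g) does not meet the standard.
  The appellant does not carry Stage 4.
The department prevails.

department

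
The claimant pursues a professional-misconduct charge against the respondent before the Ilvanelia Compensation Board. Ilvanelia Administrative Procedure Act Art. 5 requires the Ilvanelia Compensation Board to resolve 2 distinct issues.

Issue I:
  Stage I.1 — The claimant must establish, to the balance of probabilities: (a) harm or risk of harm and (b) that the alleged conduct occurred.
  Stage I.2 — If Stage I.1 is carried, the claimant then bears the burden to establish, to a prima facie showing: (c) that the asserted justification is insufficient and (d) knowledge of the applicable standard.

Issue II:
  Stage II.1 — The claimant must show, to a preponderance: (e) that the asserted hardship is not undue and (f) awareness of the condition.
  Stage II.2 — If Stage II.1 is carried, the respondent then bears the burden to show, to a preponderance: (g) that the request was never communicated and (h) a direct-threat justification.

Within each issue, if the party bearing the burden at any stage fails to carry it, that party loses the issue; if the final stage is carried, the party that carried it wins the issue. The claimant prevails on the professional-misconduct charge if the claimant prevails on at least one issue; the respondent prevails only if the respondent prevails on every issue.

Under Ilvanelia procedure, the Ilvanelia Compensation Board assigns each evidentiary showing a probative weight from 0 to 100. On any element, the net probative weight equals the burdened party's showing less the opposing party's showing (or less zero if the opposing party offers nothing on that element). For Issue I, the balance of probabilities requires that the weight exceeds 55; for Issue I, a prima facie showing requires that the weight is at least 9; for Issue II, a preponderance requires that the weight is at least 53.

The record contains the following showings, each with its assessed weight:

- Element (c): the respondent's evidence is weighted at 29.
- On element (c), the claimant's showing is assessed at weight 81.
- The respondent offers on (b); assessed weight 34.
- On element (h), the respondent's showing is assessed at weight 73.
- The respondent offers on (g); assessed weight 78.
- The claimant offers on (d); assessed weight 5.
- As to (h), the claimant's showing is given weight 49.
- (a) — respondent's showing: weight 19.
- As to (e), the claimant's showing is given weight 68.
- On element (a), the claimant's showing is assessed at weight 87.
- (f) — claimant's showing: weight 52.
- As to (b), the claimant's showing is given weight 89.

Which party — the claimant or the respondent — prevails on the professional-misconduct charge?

respondent

— Issue I —
Stage I.1 (claimant, the balance of probabilities, weight exceeds 55): (a) net 87−19=68 > 55 — meets; (b) net 89−34=55 ≤ 55 — fails.
  The claimant does not carry Stage I.1.
So the respondent prevails on this issue.
— Issue II —
Stage II.1 — burden on claimant; standard: a preponderance (weight is at least 53).
    (e): 68 ≥ 53 [met]
    (f): 52 < 53 [not met]
  Stage II.1 not carried; the claimant fails its burden.
The analysis ends at Stage II.1; the respondent prevails on this issue.
Per-issue: Issue I → respondent; Issue II → respondent. The claimant must prevail on at least one issue; overall, the respondent prevails.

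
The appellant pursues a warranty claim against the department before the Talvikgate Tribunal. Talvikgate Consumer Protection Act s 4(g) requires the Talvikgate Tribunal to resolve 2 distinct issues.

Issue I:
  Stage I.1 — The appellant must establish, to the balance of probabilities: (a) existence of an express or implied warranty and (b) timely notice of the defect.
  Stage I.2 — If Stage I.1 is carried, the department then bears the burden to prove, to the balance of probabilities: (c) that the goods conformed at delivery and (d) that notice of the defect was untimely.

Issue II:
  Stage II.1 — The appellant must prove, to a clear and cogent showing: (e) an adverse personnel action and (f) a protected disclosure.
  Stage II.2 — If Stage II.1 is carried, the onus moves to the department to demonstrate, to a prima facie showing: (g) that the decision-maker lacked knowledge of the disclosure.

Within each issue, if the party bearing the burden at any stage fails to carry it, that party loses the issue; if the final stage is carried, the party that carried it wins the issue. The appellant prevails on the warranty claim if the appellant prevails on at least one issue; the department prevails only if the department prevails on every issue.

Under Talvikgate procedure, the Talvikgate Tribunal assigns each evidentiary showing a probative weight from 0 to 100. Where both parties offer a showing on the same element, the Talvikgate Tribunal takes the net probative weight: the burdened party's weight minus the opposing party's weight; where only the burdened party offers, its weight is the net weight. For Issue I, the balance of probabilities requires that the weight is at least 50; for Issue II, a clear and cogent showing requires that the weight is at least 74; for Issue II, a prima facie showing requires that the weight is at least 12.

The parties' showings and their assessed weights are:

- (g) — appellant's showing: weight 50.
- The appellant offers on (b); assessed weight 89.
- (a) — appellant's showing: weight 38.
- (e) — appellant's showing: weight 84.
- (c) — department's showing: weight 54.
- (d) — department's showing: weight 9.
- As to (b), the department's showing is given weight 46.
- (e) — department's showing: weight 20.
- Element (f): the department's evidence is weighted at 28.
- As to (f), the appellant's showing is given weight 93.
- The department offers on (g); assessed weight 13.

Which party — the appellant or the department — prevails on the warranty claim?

— Issue I —
Stage I.1 — burden on appellant; standard: the balance of probabilities (weight is at least 50).
    (a): 38 < 50 [not met]
    (b): 89 − 46 = 43 < 50 [not met]
  Stage I.1 not carried; the appellant fails its burden.
The analysis ends at Stage I.1; the department prevails on this issue.
— Issue II —
At Stage II.1 the appellant must meet a clear and cogent showing (weight is at least 74): on (e) the weight is 84 less the opposing 20 gives net 64, < 74, so (e) does not meet the standard; on (f) the weight is 93 less the opposing 28 gives net 65, < 74, so (f) does not meet the standard.
  The appellant does not carry Stage II.1.
So the department prevails on this issue.
Per-issue: Issue I → department; Issue II → department. The appellant must prevail on at least one issue; overall, the department prevails.

department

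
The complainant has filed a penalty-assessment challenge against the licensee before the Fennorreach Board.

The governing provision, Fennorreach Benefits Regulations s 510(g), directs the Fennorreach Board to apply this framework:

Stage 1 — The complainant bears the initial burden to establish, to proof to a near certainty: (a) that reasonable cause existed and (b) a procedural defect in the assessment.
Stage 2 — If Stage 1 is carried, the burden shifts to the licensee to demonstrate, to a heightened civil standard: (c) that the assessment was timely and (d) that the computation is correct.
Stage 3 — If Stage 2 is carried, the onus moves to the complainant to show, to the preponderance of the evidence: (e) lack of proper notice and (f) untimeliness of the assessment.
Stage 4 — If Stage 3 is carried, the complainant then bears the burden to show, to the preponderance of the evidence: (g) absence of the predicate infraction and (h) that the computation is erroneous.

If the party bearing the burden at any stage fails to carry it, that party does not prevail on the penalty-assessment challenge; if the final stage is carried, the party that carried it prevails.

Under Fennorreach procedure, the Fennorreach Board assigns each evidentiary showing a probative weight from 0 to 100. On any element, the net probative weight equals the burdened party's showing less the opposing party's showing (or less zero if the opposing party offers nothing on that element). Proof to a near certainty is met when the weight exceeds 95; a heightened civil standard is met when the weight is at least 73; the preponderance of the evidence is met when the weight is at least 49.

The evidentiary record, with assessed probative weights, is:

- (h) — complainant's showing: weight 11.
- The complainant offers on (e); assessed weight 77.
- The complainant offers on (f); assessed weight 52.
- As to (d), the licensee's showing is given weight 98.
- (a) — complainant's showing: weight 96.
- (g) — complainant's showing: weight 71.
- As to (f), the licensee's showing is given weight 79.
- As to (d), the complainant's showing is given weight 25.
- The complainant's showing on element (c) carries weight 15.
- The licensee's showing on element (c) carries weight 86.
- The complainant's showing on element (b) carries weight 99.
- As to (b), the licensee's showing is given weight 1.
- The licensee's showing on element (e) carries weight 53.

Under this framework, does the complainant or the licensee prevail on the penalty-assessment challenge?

complainant

At Stage 1 the complainant must meet proof to a near certainty (weight exceeds 95): on (a) the weight is 96, > 95, so (a) meets the standard; on (b) the weight is 99 less the opposing 1 gives net 98, which does exceed 95, so (b) meets the standard.
  Stage 1 carried; the burden shifts to the licensee.
At Stage 2 the licensee must meet a heightened civil standard (weight is at least 73): on (c) the weight is 86 less the opposing 15 gives net 71, which does not reach 73, so (c) does not meet the standard; on (d) the weight is 98 less the opposing 25 gives net 73, ≥ 73, so (d) meets the standard.
  Not every element is met, so the licensee fails to carry Stage 2.
The complainant prevails.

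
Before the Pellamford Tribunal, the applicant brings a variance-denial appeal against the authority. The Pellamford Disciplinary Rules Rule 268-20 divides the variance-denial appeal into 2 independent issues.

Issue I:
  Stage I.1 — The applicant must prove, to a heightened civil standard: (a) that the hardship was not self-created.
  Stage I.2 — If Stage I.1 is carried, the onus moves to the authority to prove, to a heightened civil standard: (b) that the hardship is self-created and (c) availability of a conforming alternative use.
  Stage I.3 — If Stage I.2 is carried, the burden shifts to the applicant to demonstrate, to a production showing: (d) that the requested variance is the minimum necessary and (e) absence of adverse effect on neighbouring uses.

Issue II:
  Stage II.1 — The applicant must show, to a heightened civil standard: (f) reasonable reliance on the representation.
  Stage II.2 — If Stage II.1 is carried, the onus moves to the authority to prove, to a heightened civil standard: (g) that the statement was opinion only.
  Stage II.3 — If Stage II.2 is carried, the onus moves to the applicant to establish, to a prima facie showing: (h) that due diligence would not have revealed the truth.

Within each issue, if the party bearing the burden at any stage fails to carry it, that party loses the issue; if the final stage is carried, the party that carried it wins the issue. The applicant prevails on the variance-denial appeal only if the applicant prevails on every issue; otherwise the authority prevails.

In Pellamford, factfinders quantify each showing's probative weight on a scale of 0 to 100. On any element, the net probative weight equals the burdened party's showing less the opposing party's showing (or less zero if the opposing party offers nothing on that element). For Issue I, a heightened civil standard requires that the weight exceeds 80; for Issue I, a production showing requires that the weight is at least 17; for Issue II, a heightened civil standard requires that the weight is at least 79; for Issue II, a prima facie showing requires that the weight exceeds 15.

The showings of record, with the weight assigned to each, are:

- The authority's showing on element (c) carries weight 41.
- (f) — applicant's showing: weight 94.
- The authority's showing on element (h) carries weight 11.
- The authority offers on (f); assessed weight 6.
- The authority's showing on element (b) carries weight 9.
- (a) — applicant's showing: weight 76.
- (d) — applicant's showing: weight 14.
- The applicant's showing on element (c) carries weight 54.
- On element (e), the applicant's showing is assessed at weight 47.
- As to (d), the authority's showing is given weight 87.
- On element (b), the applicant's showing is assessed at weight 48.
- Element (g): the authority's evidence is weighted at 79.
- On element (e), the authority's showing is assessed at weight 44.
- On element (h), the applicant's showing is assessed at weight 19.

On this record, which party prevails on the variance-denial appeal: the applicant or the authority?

authority

— Issue I —
Stage I.1 — burden on applicant; standard: a heightened civil standard (weight exceeds 80).
    (a): 76 ≤ 80 [not met]
  The applicant does not carry Stage I.1.
The authority prevails on this issue.
— Issue II —
At Stage II.1 the applicant must meet a heightened civil standard (weight is at least 79): on (f) the weight is 94 less the opposing 6 gives net 88, ≥ 79, so (f) meets the standard.
  All elements met. The burden passes to the authority.
At Stage II.2 the authority must meet a heightened civil standard (weight is at least 79): on (g) the weight is 79, ≥ 79, so (g) meets the standard.
  Stage II.2 carried; the burden shifts to the applicant.
At Stage II.3 the applicant must meet a prima facie showing (weight exceeds 15): on (h) the weight is 19 less the opposing 11 gives net 8, ≤ 15, so (h) does not meet the standard.
  Stage II.3 not carried; the applicant fails its burden.
The authority prevails on this issue.
Per-issue: Issue I → authority; Issue II → authority. The applicant must prevail on every issue; overall, the authority prevails.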